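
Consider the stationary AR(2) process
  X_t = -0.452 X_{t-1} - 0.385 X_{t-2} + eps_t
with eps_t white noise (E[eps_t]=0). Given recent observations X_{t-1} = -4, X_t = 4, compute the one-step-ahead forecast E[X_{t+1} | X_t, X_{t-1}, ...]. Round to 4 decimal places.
E[X_{t+1} \mid \mathcal F_t] = -0.2680

For an AR(p) model X_t = c + sum_i phi_i X_{t-i} + eps_t, the
one-step-ahead conditional mean is
  E[X_{t+1} | X_t, ...] = c + sum_i phi_i X_{t+1-i}.
Substitute known values:
  E[X_{t+1} | ...] = (-0.452) * (4) + (-0.385) * (-4)
                   = -0.2680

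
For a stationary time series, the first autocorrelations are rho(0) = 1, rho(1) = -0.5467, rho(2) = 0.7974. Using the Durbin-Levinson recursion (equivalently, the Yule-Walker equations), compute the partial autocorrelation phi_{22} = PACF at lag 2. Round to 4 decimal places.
\phi_{22} = 0.7110

The PACF at lag k is phi_{kk}, the last component of the solution
to the Yule-Walker system G_k phi = r_k where
  (G_k)_{ij} = rho(|i - j|), (r_k)_i = rho(i), i,j = 1..k.
Equivalently, Durbin-Levinson gives phi_{kk} iteratively:
  phi_{11} = rho(1)
  phi_{kk} = [rho(k) - sum_{j=1..k-1} phi_{k-1,j} rho(k-j)]
            / [1 - sum_{j=1..k-1} phi_{k-1,j} rho(j)],
  phi_{k,j} = phi_{k-1,j} - phi_{kk} phi_{k-1,k-j},  j = 1..k-1.
Step k = 1:
  phi_11 = rho(1) = -0.5467.
Step k = 2:
  phi_22 = [rho(2) - phi_11 rho(1)] / [1 - phi_11 rho(1)] = [0.7974 - (-0.5467)(-0.5467)] / [1 - (-0.5467)(-0.5467)]
         = 0.49851911 / 0.70111911 = 0.711.
Therefore phi_{22} = 0.7110.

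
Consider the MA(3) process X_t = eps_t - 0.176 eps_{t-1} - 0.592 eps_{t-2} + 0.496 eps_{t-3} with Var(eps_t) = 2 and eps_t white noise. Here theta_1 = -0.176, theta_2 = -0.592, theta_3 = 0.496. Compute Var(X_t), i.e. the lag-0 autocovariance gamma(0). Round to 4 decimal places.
\gamma(0) = 3.2549

For an MA(q) process X_t = eps_t + sum_i theta_i eps_{t-i} with
Var(eps_t) = sigma^2, the variance is
  gamma(0) = sigma^2 * (1 + sum_i theta_i^2).
  sum_i theta_i^2 = (-0.176)^2 + (-0.592)^2 + (0.496)^2 = 0.030976 + 0.350464 + 0.246016 = 0.627456.
  gamma(0) = 2 * (1 + 0.627456) = 2 * 1.627456 = 3.254912, which rounds to 3.2549.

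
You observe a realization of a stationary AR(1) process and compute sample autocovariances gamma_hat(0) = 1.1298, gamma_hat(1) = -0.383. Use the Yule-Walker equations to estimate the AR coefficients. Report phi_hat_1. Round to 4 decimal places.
\hat\phi_{1} = -0.3390

The Yule-Walker equations for an AR(p) process read, in matrix form,
  Gamma_p phi = r_p,   with   (Gamma_p)_{ij} = gamma(|i - j|),
                       (r_p)_i = gamma(i),   i,j = 1..p.
Substitute the sample gammas (Toeplitz matrix and right-hand side of size 1):
  Gamma_p = [[1.1298]]
  r_p     = [-0.383]
With p = 1 this is the single equation gamma(0) phi_1 = gamma(1):
  phi_hat_1 = gamma(1) / gamma(0) = -0.383 / 1.1298 = -0.3390.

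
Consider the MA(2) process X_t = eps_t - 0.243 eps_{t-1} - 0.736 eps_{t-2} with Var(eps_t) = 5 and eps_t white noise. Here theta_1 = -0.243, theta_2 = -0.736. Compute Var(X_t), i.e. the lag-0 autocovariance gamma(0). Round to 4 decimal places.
\gamma(0) = 8.0037

For an MA(q) process X_t = eps_t + sum_i theta_i eps_{t-i} with
Var(eps_t) = sigma^2, the variance is
  gamma(0) = sigma^2 * (1 + sum_i theta_i^2).
  sum_i theta_i^2 = (-0.243)^2 + (-0.736)^2 = 0.059049 + 0.541696 = 0.600745.
  gamma(0) = 5 * (1 + 0.600745) = 5 * 1.600745 = 8.003725, which rounds to 8.0037.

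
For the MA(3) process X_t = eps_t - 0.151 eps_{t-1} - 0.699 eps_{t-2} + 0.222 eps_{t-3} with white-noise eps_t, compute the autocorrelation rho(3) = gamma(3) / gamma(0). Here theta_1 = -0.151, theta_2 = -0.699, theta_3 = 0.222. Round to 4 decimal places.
\rho(3) = 0.1422

For an MA(q) process with theta_0 = 1, the autocovariance is
  gamma(k) = sigma^2 * sum_{i=0..q-k} theta_i * theta_{i+k},
and rho(k) = gamma(k) / gamma(0). Sigma^2 cancels.
  numerator   = (1)*(0.222) = 0.222.
  denominator = (1)^2 + (-0.151)^2 + (-0.699)^2 + (0.222)^2 = 1.560686.
  rho(3) = 0.222 / 1.560686 = 0.1422.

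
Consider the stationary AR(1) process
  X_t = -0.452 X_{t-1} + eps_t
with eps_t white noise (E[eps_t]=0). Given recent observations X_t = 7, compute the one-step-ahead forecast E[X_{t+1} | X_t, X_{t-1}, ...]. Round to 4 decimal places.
E[X_{t+1} \mid \mathcal F_t] = -3.1640

For an AR(p) model X_t = c + sum_i phi_i X_{t-i} + eps_t, the
one-step-ahead conditional mean is
  E[X_{t+1} | X_t, ...] = c + sum_i phi_i X_{t+1-i}.
Substitute known values:
  E[X_{t+1} | ...] = (-0.452) * (7)
                   = -3.1640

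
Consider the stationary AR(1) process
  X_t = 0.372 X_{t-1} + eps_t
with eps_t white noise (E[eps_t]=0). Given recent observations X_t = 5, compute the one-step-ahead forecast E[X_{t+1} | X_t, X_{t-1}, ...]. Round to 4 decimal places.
E[X_{t+1} \mid \mathcal F_t] = 1.8600

For an AR(p) model X_t = c + sum_i phi_i X_{t-i} + eps_t, the
one-step-ahead conditional mean is
  E[X_{t+1} | X_t, ...] = c + sum_i phi_i X_{t+1-i}.
Substitute known values:
  E[X_{t+1} | ...] = (0.372) * (5)
                   = 1.8600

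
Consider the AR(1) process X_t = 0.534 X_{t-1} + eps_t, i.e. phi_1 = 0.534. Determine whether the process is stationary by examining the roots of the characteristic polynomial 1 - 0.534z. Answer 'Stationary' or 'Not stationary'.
\text{Stationary}

The AR(p) characteristic polynomial is P(z) = 1 - 0.534z.
Stationarity requires all roots to lie outside the unit circle, i.e. |z| > 1 for every root.
This is linear in z: 1 + (-0.534) z = 0  =>  z = -1/(-0.534) = 1.872659,  |z| = 1.872659.
Moduli of all roots: 1.8727.
All moduli strictly greater than 1? Yes.
Verdict: Stationary.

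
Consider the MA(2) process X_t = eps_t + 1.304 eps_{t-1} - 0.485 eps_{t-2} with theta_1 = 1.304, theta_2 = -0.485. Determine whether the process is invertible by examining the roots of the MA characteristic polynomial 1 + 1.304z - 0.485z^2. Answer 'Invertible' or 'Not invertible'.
\text{Not invertible}

The MA(q) characteristic polynomial is P(z) = 1 + 1.304z - 0.485z^2.
Invertibility requires all roots to lie outside the unit circle, i.e. |z| > 1 for every root.
Set 1 + (1.304) z + (-0.485) z^2 = 0, i.e. a z^2 + b z + c = 0 with a = -0.485, b = 1.304, c = 1.
Discriminant D = b^2 - 4ac = (1.304)^2 - 4*(-0.485)*1 = 1.700416 - (-1.94) = 3.640416.
D >= 0, so the roots are real: z = (-b +/- sqrt(D)) / (2a) = (-1.304 +/- 1.907987) / (-0.97).
  z_1 = (-1.304 + 1.907987) / (-0.97) = -0.6227,   |z_1| = 0.6227.
  z_2 = (-1.304 - 1.907987) / (-0.97) = 3.3113,   |z_2| = 3.3113.
Moduli of all roots: 0.6227, 3.3113.
All moduli strictly greater than 1? No.
Verdict: Not invertible.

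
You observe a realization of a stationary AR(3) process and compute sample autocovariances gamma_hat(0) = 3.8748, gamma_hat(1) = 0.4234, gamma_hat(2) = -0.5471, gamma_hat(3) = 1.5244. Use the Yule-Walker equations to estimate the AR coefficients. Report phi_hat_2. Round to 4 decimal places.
\hat\phi_{2} = -0.2110

The Yule-Walker equations for an AR(p) process read, in matrix form,
  Gamma_p phi = r_p,   with   (Gamma_p)_{ij} = gamma(|i - j|),
                       (r_p)_i = gamma(i),   i,j = 1..p.
Substitute the sample gammas (Toeplitz matrix and right-hand side of size 3):
  Gamma_p = [[3.8748, 0.4234, -0.5471], [0.4234, 3.8748, 0.4234], [-0.5471, 0.4234, 3.8748]]
  r_p     = [0.4234, -0.5471, 1.5244]
Written out (R1..R3):
  (R1) 3.8748 phi_1 + 0.4234 phi_2 - 0.5471 phi_3 = 0.4234
  (R2) 0.4234 phi_1 + 3.8748 phi_2 + 0.4234 phi_3 = -0.5471
  (R3) -0.5471 phi_1 + 0.4234 phi_2 + 3.8748 phi_3 = 1.5244
Gaussian elimination:
  R2 <- R2 - (0.4234/3.8748) R1 = R2 - (0.10927) R1:  3.828535 phi_2 + 0.483182 phi_3 = -0.593365
  R3 <- R3 - (-0.5471/3.8748) R1 = R3 - (-0.141194) R1:  0.483182 phi_2 + 3.797553 phi_3 = 1.584182
  R3 <- R3 - (0.483182/3.828535) R2 = R3 - (0.126205) R2:  3.736572 phi_3 = 1.659068
Back-substitution:
  phi_hat_3 = 1.659068 / 3.736572 = 0.444008
  phi_hat_2 = (-0.593365 - (0.483182)(0.444008)) / 3.828535 = -0.211021
  phi_hat_1 = (0.4234 - (0.4234)(-0.211021) - (-0.5471)(0.444008)) / 3.8748 = 0.19502
So phi_hat = [0.1950, -0.2110, 0.4440].
Therefore phi_hat_2 = -0.2110.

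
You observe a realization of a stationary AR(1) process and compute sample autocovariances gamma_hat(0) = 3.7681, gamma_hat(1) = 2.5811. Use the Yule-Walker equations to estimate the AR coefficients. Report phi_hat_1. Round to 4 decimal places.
\hat\phi_{1} = 0.6850

The Yule-Walker equations for an AR(p) process read, in matrix form,
  Gamma_p phi = r_p,   with   (Gamma_p)_{ij} = gamma(|i - j|),
                       (r_p)_i = gamma(i),   i,j = 1..p.
Substitute the sample gammas (Toeplitz matrix and right-hand side of size 1):
  Gamma_p = [[3.7681]]
  r_p     = [2.5811]
With p = 1 this is the single equation gamma(0) phi_1 = gamma(1):
  phi_hat_1 = gamma(1) / gamma(0) = 2.5811 / 3.7681 = 0.6850.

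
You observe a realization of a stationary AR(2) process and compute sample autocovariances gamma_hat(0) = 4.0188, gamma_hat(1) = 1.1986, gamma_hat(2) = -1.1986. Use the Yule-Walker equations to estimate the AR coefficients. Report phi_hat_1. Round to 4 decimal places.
\hat\phi_{1} = 0.4250

The Yule-Walker equations for an AR(p) process read, in matrix form,
  Gamma_p phi = r_p,   with   (Gamma_p)_{ij} = gamma(|i - j|),
                       (r_p)_i = gamma(i),   i,j = 1..p.
Substitute the sample gammas (Toeplitz matrix and right-hand side of size 2):
  Gamma_p = [[4.0188, 1.1986], [1.1986, 4.0188]]
  r_p     = [1.1986, -1.1986]
Written out:
  4.0188 phi_1 + 1.1986 phi_2 = 1.1986
  1.1986 phi_1 + 4.0188 phi_2 = -1.1986
Solve by Cramer's rule:
  det = gamma(0)^2 - gamma(1)^2 = (4.0188)^2 - (1.1986)^2 = 16.15075344 - 1.43664196 = 14.71411148
  phi_hat_1 = [gamma(1) gamma(0) - gamma(1) gamma(2)] / det = [(1.1986)(4.0188) - (1.1986)(-1.1986)] / 14.71411148 = 6.25357564 / 14.71411148 = 0.425
  phi_hat_2 = [gamma(0) gamma(2) - gamma(1)^2] / det = [(4.0188)(-1.1986) - (1.1986)^2] / 14.71411148 = -6.25357564 / 14.71411148 = -0.425
So phi_hat = [0.4250, -0.4250].
Therefore phi_hat_1 = 0.4250.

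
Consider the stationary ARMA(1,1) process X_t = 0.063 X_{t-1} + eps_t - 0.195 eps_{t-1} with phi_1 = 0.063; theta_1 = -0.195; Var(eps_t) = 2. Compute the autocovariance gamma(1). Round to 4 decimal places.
\gamma(1) = -0.2618

Multiply the model equation by X_{t-k} and take expectations. With theta_0 = psi_0 = 1 and psi_j the MA(infinity) weights, this gives
  gamma(k) - sum_i phi_i gamma(k-i) = c_k,
  c_k = sigma^2 * sum_{j=k..q} theta_j psi_{j-k}   (c_k = 0 for k > q),
using gamma(-m) = gamma(m).
psi-weights needed (psi_j = theta_j + sum_i phi_i psi_{j-i}):
  psi_1 = theta_1 + phi_1 = -0.195 + (0.063) = -0.132
Right-hand sides:
  c_0 = sigma^2 (1 + theta_1 psi_1) = 2 * (1 + (-0.195)(-0.132)) = 2 * 1.02574 = 2.05148
  c_1 = sigma^2 theta_1 = 2 * (-0.195) = -0.39
  c_2 = 0
Equations for k = 0 and k = 1 (AR order 1):
  gamma(0) = phi_1 gamma(1) + c_0
  gamma(1) = phi_1 gamma(0) + c_1
Substituting the second into the first: gamma(0) (1 - phi_1^2) = c_0 + phi_1 c_1, so
  gamma(0) = (c_0 + phi_1 c_1) / (1 - phi_1^2) = (2.05148 + (0.063)(-0.39)) / (1 - (0.063)^2) = 2.02691 / 0.996031 = 2.034987.
  gamma(1) = phi_1 gamma(0) + c_1 = (0.063)(2.034987) + (-0.39) = -0.261796.
Therefore gamma(1) = -0.2618 (to 4 decimal places).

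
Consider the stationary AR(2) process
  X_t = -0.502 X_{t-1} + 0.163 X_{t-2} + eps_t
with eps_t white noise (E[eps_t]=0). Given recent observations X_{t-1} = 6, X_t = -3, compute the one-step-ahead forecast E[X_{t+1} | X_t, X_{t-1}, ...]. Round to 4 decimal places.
E[X_{t+1} \mid \mathcal F_t] = 2.4840

For an AR(p) model X_t = c + sum_i phi_i X_{t-i} + eps_t, the
one-step-ahead conditional mean is
  E[X_{t+1} | X_t, ...] = c + sum_i phi_i X_{t+1-i}.
Substitute known values:
  E[X_{t+1} | ...] = (-0.502) * (-3) + (0.163) * (6)
                   = 2.4840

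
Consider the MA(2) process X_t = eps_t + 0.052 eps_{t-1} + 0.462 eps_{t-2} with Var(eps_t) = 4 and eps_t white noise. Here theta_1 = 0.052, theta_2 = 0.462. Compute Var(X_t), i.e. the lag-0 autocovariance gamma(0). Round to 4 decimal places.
\gamma(0) = 4.8646

For an MA(q) process X_t = eps_t + sum_i theta_i eps_{t-i} with
Var(eps_t) = sigma^2, the variance is
  gamma(0) = sigma^2 * (1 + sum_i theta_i^2).
  sum_i theta_i^2 = (0.052)^2 + (0.462)^2 = 0.002704 + 0.213444 = 0.216148.
  gamma(0) = 4 * (1 + 0.216148) = 4 * 1.216148 = 4.864592, which rounds to 4.8646.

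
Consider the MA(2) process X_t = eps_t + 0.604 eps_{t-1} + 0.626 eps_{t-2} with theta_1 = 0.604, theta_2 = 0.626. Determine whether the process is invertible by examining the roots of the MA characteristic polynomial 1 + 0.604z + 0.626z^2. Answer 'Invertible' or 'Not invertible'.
\text{Invertible}

The MA(q) characteristic polynomial is P(z) = 1 + 0.604z + 0.626z^2.
Invertibility requires all roots to lie outside the unit circle, i.e. |z| > 1 for every root.
Set 1 + (0.604) z + (0.626) z^2 = 0, i.e. a z^2 + b z + c = 0 with a = 0.626, b = 0.604, c = 1.
Discriminant D = b^2 - 4ac = (0.604)^2 - 4*(0.626)*1 = 0.364816 - (2.504) = -2.139184.
D < 0, so the roots are the complex-conjugate pair z = (-b +/- i sqrt(-D)) / (2a) = -0.4824 +/- 1.1682i.
For a conjugate pair |z|^2 = z * conj(z) = (product of roots) = c/a = 1/(0.626) = 1.597444, so |z| = sqrt(1.597444) = 1.2639 for both roots.
Moduli of all roots: 1.2639, 1.2639.
All moduli strictly greater than 1? Yes.
Verdict: Invertible.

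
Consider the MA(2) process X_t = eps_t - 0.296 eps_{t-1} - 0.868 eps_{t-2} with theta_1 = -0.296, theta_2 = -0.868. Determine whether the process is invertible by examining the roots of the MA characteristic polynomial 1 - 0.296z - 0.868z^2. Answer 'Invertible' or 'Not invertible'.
\text{Not invertible}

The MA(q) characteristic polynomial is P(z) = 1 - 0.296z - 0.868z^2.
Invertibility requires all roots to lie outside the unit circle, i.e. |z| > 1 for every root.
Set 1 + (-0.296) z + (-0.868) z^2 = 0, i.e. a z^2 + b z + c = 0 with a = -0.868, b = -0.296, c = 1.
Discriminant D = b^2 - 4ac = (-0.296)^2 - 4*(-0.868)*1 = 0.087616 - (-3.472) = 3.559616.
D >= 0, so the roots are real: z = (-b +/- sqrt(D)) / (2a) = (0.296 +/- 1.886694) / (-1.736).
  z_1 = (0.296 + 1.886694) / (-1.736) = -1.2573,   |z_1| = 1.2573.
  z_2 = (0.296 - 1.886694) / (-1.736) = 0.9163,   |z_2| = 0.9163.
Moduli of all roots: 1.2573, 0.9163.
All moduli strictly greater than 1? No.
Verdict: Not invertible.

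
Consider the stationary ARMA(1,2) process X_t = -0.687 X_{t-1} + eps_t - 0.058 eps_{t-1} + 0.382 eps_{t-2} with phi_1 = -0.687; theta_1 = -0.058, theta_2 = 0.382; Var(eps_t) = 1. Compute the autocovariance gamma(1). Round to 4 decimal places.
\gamma(1) = -2.4503

Multiply the model equation by X_{t-k} and take expectations. With theta_0 = psi_0 = 1 and psi_j the MA(infinity) weights, this gives
  gamma(k) - sum_i phi_i gamma(k-i) = c_k,
  c_k = sigma^2 * sum_{j=k..q} theta_j psi_{j-k}   (c_k = 0 for k > q),
using gamma(-m) = gamma(m).
psi-weights needed (psi_j = theta_j + sum_i phi_i psi_{j-i}):
  psi_1 = theta_1 + phi_1 = -0.058 + (-0.687) = -0.745
  psi_2 = theta_2 + phi_1 psi_1 = 0.382 + (-0.687)(-0.745) = 0.893815
Right-hand sides:
  c_0 = sigma^2 (1 + theta_1 psi_1 + theta_2 psi_2) = 1 * (1 + (-0.058)(-0.745) + (0.382)(0.893815)) = 1 * 1.384647 = 1.384647
  c_1 = sigma^2 (theta_1 + theta_2 psi_1) = 1 * (-0.058 + (0.382)(-0.745)) = -0.34259
  c_2 = sigma^2 theta_2 = 1 * (0.382) = 0.382
Equations for k = 0 and k = 1 (AR order 1):
  gamma(0) = phi_1 gamma(1) + c_0
  gamma(1) = phi_1 gamma(0) + c_1
Substituting the second into the first: gamma(0) (1 - phi_1^2) = c_0 + phi_1 c_1, so
  gamma(0) = (c_0 + phi_1 c_1) / (1 - phi_1^2) = (1.384647 + (-0.687)(-0.34259)) / (1 - (-0.687)^2) = 1.620007 / 0.528031 = 3.068014.
  gamma(1) = phi_1 gamma(0) + c_1 = (-0.687)(3.068014) + (-0.34259) = -2.450316.
Therefore gamma(1) = -2.4503 (to 4 decimal places).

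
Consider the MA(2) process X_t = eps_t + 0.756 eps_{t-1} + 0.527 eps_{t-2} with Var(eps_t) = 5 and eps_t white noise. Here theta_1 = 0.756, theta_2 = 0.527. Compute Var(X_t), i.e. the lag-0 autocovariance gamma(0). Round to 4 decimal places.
\gamma(0) = 9.2463

For an MA(q) process X_t = eps_t + sum_i theta_i eps_{t-i} with
Var(eps_t) = sigma^2, the variance is
  gamma(0) = sigma^2 * (1 + sum_i theta_i^2).
  sum_i theta_i^2 = (0.756)^2 + (0.527)^2 = 0.571536 + 0.277729 = 0.849265.
  gamma(0) = 5 * (1 + 0.849265) = 5 * 1.849265 = 9.246325, which rounds to 9.2463.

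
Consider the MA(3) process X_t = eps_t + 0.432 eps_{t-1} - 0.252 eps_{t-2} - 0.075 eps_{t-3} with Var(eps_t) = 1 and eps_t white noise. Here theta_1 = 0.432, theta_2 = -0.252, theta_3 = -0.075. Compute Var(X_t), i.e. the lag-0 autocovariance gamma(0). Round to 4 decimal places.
\gamma(0) = 1.2558

For an MA(q) process X_t = eps_t + sum_i theta_i eps_{t-i} with
Var(eps_t) = sigma^2, the variance is
  gamma(0) = sigma^2 * (1 + sum_i theta_i^2).
  sum_i theta_i^2 = (0.432)^2 + (-0.252)^2 + (-0.075)^2 = 0.186624 + 0.063504 + 0.005625 = 0.255753.
  gamma(0) = 1 * (1 + 0.255753) = 1 * 1.255753 = 1.255753, which rounds to 1.2558.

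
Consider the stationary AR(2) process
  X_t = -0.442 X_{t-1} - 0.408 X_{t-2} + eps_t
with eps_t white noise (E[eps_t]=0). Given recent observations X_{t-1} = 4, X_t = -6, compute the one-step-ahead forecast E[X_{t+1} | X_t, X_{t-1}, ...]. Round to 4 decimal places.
E[X_{t+1} \mid \mathcal F_t] = 1.0200

For an AR(p) model X_t = c + sum_i phi_i X_{t-i} + eps_t, the
one-step-ahead conditional mean is
  E[X_{t+1} | X_t, ...] = c + sum_i phi_i X_{t+1-i}.
Substitute known values:
  E[X_{t+1} | ...] = (-0.442) * (-6) + (-0.408) * (4)
                   = 1.0200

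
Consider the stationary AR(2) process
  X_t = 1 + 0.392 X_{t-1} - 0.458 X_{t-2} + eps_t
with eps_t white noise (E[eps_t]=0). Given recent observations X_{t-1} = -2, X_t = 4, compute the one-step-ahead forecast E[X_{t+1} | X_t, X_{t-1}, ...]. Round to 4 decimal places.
E[X_{t+1} \mid \mathcal F_t] = 3.4840

For an AR(p) model X_t = c + sum_i phi_i X_{t-i} + eps_t, the
one-step-ahead conditional mean is
  E[X_{t+1} | X_t, ...] = c + sum_i phi_i X_{t+1-i}.
Substitute known values:
  E[X_{t+1} | ...] = 1 + (0.392) * (4) + (-0.458) * (-2)
                   = 3.4840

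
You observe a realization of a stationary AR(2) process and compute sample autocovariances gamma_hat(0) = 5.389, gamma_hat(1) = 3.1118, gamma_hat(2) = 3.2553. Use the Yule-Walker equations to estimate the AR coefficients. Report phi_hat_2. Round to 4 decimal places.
\hat\phi_{2} = 0.4060

The Yule-Walker equations for an AR(p) process read, in matrix form,
  Gamma_p phi = r_p,   with   (Gamma_p)_{ij} = gamma(|i - j|),
                       (r_p)_i = gamma(i),   i,j = 1..p.
Substitute the sample gammas (Toeplitz matrix and right-hand side of size 2):
  Gamma_p = [[5.389, 3.1118], [3.1118, 5.389]]
  r_p     = [3.1118, 3.2553]
Written out:
  5.389 phi_1 + 3.1118 phi_2 = 3.1118
  3.1118 phi_1 + 5.389 phi_2 = 3.2553
Solve by Cramer's rule:
  det = gamma(0)^2 - gamma(1)^2 = (5.389)^2 - (3.1118)^2 = 29.041321 - 9.68329924 = 19.35802176
  phi_hat_1 = [gamma(1) gamma(0) - gamma(1) gamma(2)] / det = [(3.1118)(5.389) - (3.1118)(3.2553)] / 19.35802176 = 6.63964766 / 19.35802176 = 0.343
  phi_hat_2 = [gamma(0) gamma(2) - gamma(1)^2] / det = [(5.389)(3.2553) - (3.1118)^2] / 19.35802176 = 7.85951246 / 19.35802176 = 0.406
So phi_hat = [0.3430, 0.4060].
Therefore phi_hat_2 = 0.4060.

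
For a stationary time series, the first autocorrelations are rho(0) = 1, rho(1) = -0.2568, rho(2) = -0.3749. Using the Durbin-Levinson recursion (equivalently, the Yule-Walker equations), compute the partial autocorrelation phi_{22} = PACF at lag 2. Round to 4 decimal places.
\phi_{22} = -0.4720

The PACF at lag k is phi_{kk}, the last component of the solution
to the Yule-Walker system G_k phi = r_k where
  (G_k)_{ij} = rho(|i - j|), (r_k)_i = rho(i), i,j = 1..k.
Equivalently, Durbin-Levinson gives phi_{kk} iteratively:
  phi_{11} = rho(1)
  phi_{kk} = [rho(k) - sum_{j=1..k-1} phi_{k-1,j} rho(k-j)]
            / [1 - sum_{j=1..k-1} phi_{k-1,j} rho(j)],
  phi_{k,j} = phi_{k-1,j} - phi_{kk} phi_{k-1,k-j},  j = 1..k-1.
Step k = 1:
  phi_11 = rho(1) = -0.2568.
Step k = 2:
  phi_22 = [rho(2) - phi_11 rho(1)] / [1 - phi_11 rho(1)] = [-0.3749 - (-0.2568)(-0.2568)] / [1 - (-0.2568)(-0.2568)]
         = -0.44084624 / 0.93405376 = -0.472.
Therefore phi_{22} = -0.4720.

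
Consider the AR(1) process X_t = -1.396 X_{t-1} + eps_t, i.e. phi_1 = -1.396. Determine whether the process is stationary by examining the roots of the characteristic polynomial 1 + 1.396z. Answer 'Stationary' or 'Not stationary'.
\text{Not stationary}

The AR(p) characteristic polynomial is P(z) = 1 + 1.396z.
Stationarity requires all roots to lie outside the unit circle, i.e. |z| > 1 for every root.
This is linear in z: 1 + (1.396) z = 0  =>  z = -1/(1.396) = -0.716332,  |z| = 0.716332.
Moduli of all roots: 0.7163.
All moduli strictly greater than 1? No.
Verdict: Not stationary.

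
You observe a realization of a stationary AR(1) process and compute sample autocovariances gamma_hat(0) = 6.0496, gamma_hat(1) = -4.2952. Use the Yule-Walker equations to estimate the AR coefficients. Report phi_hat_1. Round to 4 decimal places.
\hat\phi_{1} = -0.7100

The Yule-Walker equations for an AR(p) process read, in matrix form,
  Gamma_p phi = r_p,   with   (Gamma_p)_{ij} = gamma(|i - j|),
                       (r_p)_i = gamma(i),   i,j = 1..p.
Substitute the sample gammas (Toeplitz matrix and right-hand side of size 1):
  Gamma_p = [[6.0496]]
  r_p     = [-4.2952]
With p = 1 this is the single equation gamma(0) phi_1 = gamma(1):
  phi_hat_1 = gamma(1) / gamma(0) = -4.2952 / 6.0496 = -0.7100.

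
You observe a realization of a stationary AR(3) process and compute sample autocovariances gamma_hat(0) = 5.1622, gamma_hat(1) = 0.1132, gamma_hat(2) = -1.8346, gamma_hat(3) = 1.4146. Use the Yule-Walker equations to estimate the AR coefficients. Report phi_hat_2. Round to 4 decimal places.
\hat\phi_{2} = -0.3660

The Yule-Walker equations for an AR(p) process read, in matrix form,
  Gamma_p phi = r_p,   with   (Gamma_p)_{ij} = gamma(|i - j|),
                       (r_p)_i = gamma(i),   i,j = 1..p.
Substitute the sample gammas (Toeplitz matrix and right-hand side of size 3):
  Gamma_p = [[5.1622, 0.1132, -1.8346], [0.1132, 5.1622, 0.1132], [-1.8346, 0.1132, 5.1622]]
  r_p     = [0.1132, -1.8346, 1.4146]
Written out (R1..R3):
  (R1) 5.1622 phi_1 + 0.1132 phi_2 - 1.8346 phi_3 = 0.1132
  (R2) 0.1132 phi_1 + 5.1622 phi_2 + 0.1132 phi_3 = -1.8346
  (R3) -1.8346 phi_1 + 0.1132 phi_2 + 5.1622 phi_3 = 1.4146
Gaussian elimination:
  R2 <- R2 - (0.1132/5.1622) R1 = R2 - (0.021929) R1:  5.159718 phi_2 + 0.15343 phi_3 = -1.837082
  R3 <- R3 - (-1.8346/5.1622) R1 = R3 - (-0.355391) R1:  0.15343 phi_2 + 4.510199 phi_3 = 1.45483
  R3 <- R3 - (0.15343/5.159718) R2 = R3 - (0.029736) R2:  4.505637 phi_3 = 1.509458
Back-substitution:
  phi_hat_3 = 1.509458 / 4.505637 = 0.335015
  phi_hat_2 = (-1.837082 - (0.15343)(0.335015)) / 5.159718 = -0.366005
  phi_hat_1 = (0.1132 - (0.1132)(-0.366005) - (-1.8346)(0.335015)) / 5.1622 = 0.149016
So phi_hat = [0.1490, -0.3660, 0.3350].
Therefore phi_hat_2 = -0.3660.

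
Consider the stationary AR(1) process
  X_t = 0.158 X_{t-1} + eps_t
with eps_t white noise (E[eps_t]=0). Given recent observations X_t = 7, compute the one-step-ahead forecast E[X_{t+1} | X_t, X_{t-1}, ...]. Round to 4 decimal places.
E[X_{t+1} \mid \mathcal F_t] = 1.1060

For an AR(p) model X_t = c + sum_i phi_i X_{t-i} + eps_t, the
one-step-ahead conditional mean is
  E[X_{t+1} | X_t, ...] = c + sum_i phi_i X_{t+1-i}.
Substitute known values:
  E[X_{t+1} | ...] = (0.158) * (7)
                   = 1.1060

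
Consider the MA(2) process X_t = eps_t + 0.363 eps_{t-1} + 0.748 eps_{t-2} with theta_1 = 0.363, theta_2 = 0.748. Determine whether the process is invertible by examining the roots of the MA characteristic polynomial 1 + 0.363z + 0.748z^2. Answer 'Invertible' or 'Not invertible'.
\text{Invertible}

The MA(q) characteristic polynomial is P(z) = 1 + 0.363z + 0.748z^2.
Invertibility requires all roots to lie outside the unit circle, i.e. |z| > 1 for every root.
Set 1 + (0.363) z + (0.748) z^2 = 0, i.e. a z^2 + b z + c = 0 with a = 0.748, b = 0.363, c = 1.
Discriminant D = b^2 - 4ac = (0.363)^2 - 4*(0.748)*1 = 0.131769 - (2.992) = -2.860231.
D < 0, so the roots are the complex-conjugate pair z = (-b +/- i sqrt(-D)) / (2a) = -0.2426 +/- 1.1305i.
For a conjugate pair |z|^2 = z * conj(z) = (product of roots) = c/a = 1/(0.748) = 1.336898, so |z| = sqrt(1.336898) = 1.1562 for both roots.
Moduli of all roots: 1.1562, 1.1562.
All moduli strictly greater than 1? Yes.
Verdict: Invertible.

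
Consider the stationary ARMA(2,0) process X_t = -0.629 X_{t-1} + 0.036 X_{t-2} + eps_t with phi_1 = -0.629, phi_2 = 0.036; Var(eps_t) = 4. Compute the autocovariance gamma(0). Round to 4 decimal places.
\gamma(0) = 6.9746

Multiply the model equation by X_{t-k} and take expectations. With theta_0 = psi_0 = 1 and psi_j the MA(infinity) weights, this gives
  gamma(k) - sum_i phi_i gamma(k-i) = c_k,
  c_k = sigma^2 * sum_{j=k..q} theta_j psi_{j-k}   (c_k = 0 for k > q),
using gamma(-m) = gamma(m).
Pure AR (q = 0): c_0 = sigma^2 = 4, c_k = 0 for k >= 1.
Equations for k = 0, 1, 2 (AR order 2, c_2 = 0):
  (E0) gamma(0) = phi_1 gamma(1) + phi_2 gamma(2) + c_0
  (E1) gamma(1) = phi_1 gamma(0) + phi_2 gamma(1) + c_1
  (E2) gamma(2) = phi_1 gamma(1) + phi_2 gamma(0)
From (E1): gamma(1) = A gamma(0) + B with
  A = phi_1 / (1 - phi_2) = -0.629 / 0.964 = -0.65249,   B = c_1 / (1 - phi_2) = 0 / 0.964 = 0.
Insert (E2) into (E0): gamma(0) (1 - phi_2^2) = phi_1 (1 + phi_2) gamma(1) + c_0.
  phi_1 (1 + phi_2) = (-0.629)(1.036) = -0.651644,   1 - phi_2^2 = 0.998704.
Replace gamma(1) by A gamma(0) + B and collect gamma(0):
  gamma(0) [0.998704 - (-0.651644)(-0.65249)] = c_0 = 4
  gamma(0) * 0.573513 = 4
  gamma(0) = 4 / 0.573513 = 6.974558.
Therefore gamma(0) = 6.9746 (to 4 decimal places).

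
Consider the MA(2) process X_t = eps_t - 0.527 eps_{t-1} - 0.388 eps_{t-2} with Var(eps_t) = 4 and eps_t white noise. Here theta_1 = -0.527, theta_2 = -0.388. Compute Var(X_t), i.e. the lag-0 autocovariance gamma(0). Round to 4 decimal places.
\gamma(0) = 5.7131

For an MA(q) process X_t = eps_t + sum_i theta_i eps_{t-i} with
Var(eps_t) = sigma^2, the variance is
  gamma(0) = sigma^2 * (1 + sum_i theta_i^2).
  sum_i theta_i^2 = (-0.527)^2 + (-0.388)^2 = 0.277729 + 0.150544 = 0.428273.
  gamma(0) = 4 * (1 + 0.428273) = 4 * 1.428273 = 5.713092, which rounds to 5.7131.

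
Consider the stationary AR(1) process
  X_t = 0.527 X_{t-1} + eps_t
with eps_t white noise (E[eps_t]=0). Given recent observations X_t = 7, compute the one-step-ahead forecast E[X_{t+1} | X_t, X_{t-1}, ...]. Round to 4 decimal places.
E[X_{t+1} \mid \mathcal F_t] = 3.6890

For an AR(p) model X_t = c + sum_i phi_i X_{t-i} + eps_t, the
one-step-ahead conditional mean is
  E[X_{t+1} | X_t, ...] = c + sum_i phi_i X_{t+1-i}.
Substitute known values:
  E[X_{t+1} | ...] = (0.527) * (7)
                   = 3.6890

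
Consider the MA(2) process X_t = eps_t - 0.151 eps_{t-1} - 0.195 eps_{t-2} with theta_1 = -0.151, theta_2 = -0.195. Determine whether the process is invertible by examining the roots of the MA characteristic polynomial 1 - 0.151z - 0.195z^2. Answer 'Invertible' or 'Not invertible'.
\text{Invertible}

The MA(q) characteristic polynomial is P(z) = 1 - 0.151z - 0.195z^2.
Invertibility requires all roots to lie outside the unit circle, i.e. |z| > 1 for every root.
Set 1 + (-0.151) z + (-0.195) z^2 = 0, i.e. a z^2 + b z + c = 0 with a = -0.195, b = -0.151, c = 1.
Discriminant D = b^2 - 4ac = (-0.151)^2 - 4*(-0.195)*1 = 0.022801 - (-0.78) = 0.802801.
D >= 0, so the roots are real: z = (-b +/- sqrt(D)) / (2a) = (0.151 +/- 0.895992) / (-0.39).
  z_1 = (0.151 + 0.895992) / (-0.39) = -2.6846,   |z_1| = 2.6846.
  z_2 = (0.151 - 0.895992) / (-0.39) = 1.9102,   |z_2| = 1.9102.
Moduli of all roots: 2.6846, 1.9102.
All moduli strictly greater than 1? Yes.
Verdict: Invertible.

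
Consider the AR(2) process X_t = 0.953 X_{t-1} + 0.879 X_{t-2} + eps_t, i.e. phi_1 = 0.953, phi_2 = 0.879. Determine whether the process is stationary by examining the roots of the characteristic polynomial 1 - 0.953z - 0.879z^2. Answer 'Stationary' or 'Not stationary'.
\text{Not stationary}

The AR(p) characteristic polynomial is P(z) = 1 - 0.953z - 0.879z^2.
Stationarity requires all roots to lie outside the unit circle, i.e. |z| > 1 for every root.
Set 1 + (-0.953) z + (-0.879) z^2 = 0, i.e. a z^2 + b z + c = 0 with a = -0.879, b = -0.953, c = 1.
Discriminant D = b^2 - 4ac = (-0.953)^2 - 4*(-0.879)*1 = 0.908209 - (-3.516) = 4.424209.
D >= 0, so the roots are real: z = (-b +/- sqrt(D)) / (2a) = (0.953 +/- 2.10338) / (-1.758).
  z_1 = (0.953 + 2.10338) / (-1.758) = -1.7386,   |z_1| = 1.7386.
  z_2 = (0.953 - 2.10338) / (-1.758) = 0.6544,   |z_2| = 0.6544.
Moduli of all roots: 1.7386, 0.6544.
All moduli strictly greater than 1? No.
Verdict: Not stationary.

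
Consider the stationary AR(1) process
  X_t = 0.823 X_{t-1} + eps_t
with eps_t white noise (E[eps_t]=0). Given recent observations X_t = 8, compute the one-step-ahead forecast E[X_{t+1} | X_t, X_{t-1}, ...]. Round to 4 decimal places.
E[X_{t+1} \mid \mathcal F_t] = 6.5840

For an AR(p) model X_t = c + sum_i phi_i X_{t-i} + eps_t, the
one-step-ahead conditional mean is
  E[X_{t+1} | X_t, ...] = c + sum_i phi_i X_{t+1-i}.
Substitute known values:
  E[X_{t+1} | ...] = (0.823) * (8)
                   = 6.5840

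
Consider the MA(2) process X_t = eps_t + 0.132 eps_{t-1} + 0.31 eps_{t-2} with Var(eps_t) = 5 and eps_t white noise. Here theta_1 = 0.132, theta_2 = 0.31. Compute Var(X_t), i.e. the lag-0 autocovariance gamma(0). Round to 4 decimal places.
\gamma(0) = 5.5676

For an MA(q) process X_t = eps_t + sum_i theta_i eps_{t-i} with
Var(eps_t) = sigma^2, the variance is
  gamma(0) = sigma^2 * (1 + sum_i theta_i^2).
  sum_i theta_i^2 = (0.132)^2 + (0.31)^2 = 0.017424 + 0.0961 = 0.113524.
  gamma(0) = 5 * (1 + 0.113524) = 5 * 1.113524 = 5.56762, which rounds to 5.5676.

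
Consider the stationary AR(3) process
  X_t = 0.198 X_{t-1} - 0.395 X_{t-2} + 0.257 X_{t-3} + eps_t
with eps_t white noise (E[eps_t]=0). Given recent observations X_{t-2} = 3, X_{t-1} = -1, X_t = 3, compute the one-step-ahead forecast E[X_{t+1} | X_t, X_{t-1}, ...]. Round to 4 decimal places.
E[X_{t+1} \mid \mathcal F_t] = 1.7600

For an AR(p) model X_t = c + sum_i phi_i X_{t-i} + eps_t, the
one-step-ahead conditional mean is
  E[X_{t+1} | X_t, ...] = c + sum_i phi_i X_{t+1-i}.
Substitute known values:
  E[X_{t+1} | ...] = (0.198) * (3) + (-0.395) * (-1) + (0.257) * (3)
                   = 1.7600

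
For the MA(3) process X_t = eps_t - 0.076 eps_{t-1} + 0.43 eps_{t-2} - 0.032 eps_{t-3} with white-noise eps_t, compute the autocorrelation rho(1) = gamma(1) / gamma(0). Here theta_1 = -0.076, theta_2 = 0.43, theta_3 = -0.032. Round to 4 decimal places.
\rho(1) = -0.1027

For an MA(q) process with theta_0 = 1, the autocovariance is
  gamma(k) = sigma^2 * sum_{i=0..q-k} theta_i * theta_{i+k},
and rho(k) = gamma(k) / gamma(0). Sigma^2 cancels.
  numerator   = (1)*(-0.076) + (-0.076)*(0.43) + (0.43)*(-0.032) = -0.12244.
  denominator = (1)^2 + (-0.076)^2 + (0.43)^2 + (-0.032)^2 = 1.1917.
  rho(1) = -0.12244 / 1.1917 = -0.1027.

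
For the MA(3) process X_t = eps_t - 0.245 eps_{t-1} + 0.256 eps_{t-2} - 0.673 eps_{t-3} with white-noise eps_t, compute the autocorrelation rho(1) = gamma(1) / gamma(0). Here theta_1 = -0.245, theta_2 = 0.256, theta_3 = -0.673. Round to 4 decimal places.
\rho(1) = -0.3041

For an MA(q) process with theta_0 = 1, the autocovariance is
  gamma(k) = sigma^2 * sum_{i=0..q-k} theta_i * theta_{i+k},
and rho(k) = gamma(k) / gamma(0). Sigma^2 cancels.
  numerator   = (1)*(-0.245) + (-0.245)*(0.256) + (0.256)*(-0.673) = -0.480008.
  denominator = (1)^2 + (-0.245)^2 + (0.256)^2 + (-0.673)^2 = 1.57849.
  rho(1) = -0.480008 / 1.57849 = -0.3041.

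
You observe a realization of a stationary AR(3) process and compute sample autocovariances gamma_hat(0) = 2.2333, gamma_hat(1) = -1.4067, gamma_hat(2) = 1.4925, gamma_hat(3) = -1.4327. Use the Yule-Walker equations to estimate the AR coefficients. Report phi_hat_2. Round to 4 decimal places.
\hat\phi_{2} = 0.3590

The Yule-Walker equations for an AR(p) process read, in matrix form,
  Gamma_p phi = r_p,   with   (Gamma_p)_{ij} = gamma(|i - j|),
                       (r_p)_i = gamma(i),   i,j = 1..p.
Substitute the sample gammas (Toeplitz matrix and right-hand side of size 3):
  Gamma_p = [[2.2333, -1.4067, 1.4925], [-1.4067, 2.2333, -1.4067], [1.4925, -1.4067, 2.2333]]
  r_p     = [-1.4067, 1.4925, -1.4327]
Written out (R1..R3):
  (R1) 2.2333 phi_1 - 1.4067 phi_2 + 1.4925 phi_3 = -1.4067
  (R2) -1.4067 phi_1 + 2.2333 phi_2 - 1.4067 phi_3 = 1.4925
  (R3) 1.4925 phi_1 - 1.4067 phi_2 + 2.2333 phi_3 = -1.4327
Gaussian elimination:
  R2 <- R2 - (-1.4067/2.2333) R1 = R2 - (-0.629875) R1:  1.347255 phi_2 - 0.466611 phi_3 = 0.606455
  R3 <- R3 - (1.4925/2.2333) R1 = R3 - (0.668294) R1:  -0.466611 phi_2 + 1.235872 phi_3 = -0.492611
  R3 <- R3 - (-0.466611/1.347255) R2 = R3 - (-0.346342) R2:  1.074265 phi_3 = -0.28257
Back-substitution:
  phi_hat_3 = -0.28257 / 1.074265 = -0.263036
  phi_hat_2 = (0.606455 - (-0.466611)(-0.263036)) / 1.347255 = 0.359041
  phi_hat_1 = (-1.4067 - (-1.4067)(0.359041) - (1.4925)(-0.263036)) / 2.2333 = -0.227939
So phi_hat = [-0.2279, 0.3590, -0.2630].
Therefore phi_hat_2 = 0.3590.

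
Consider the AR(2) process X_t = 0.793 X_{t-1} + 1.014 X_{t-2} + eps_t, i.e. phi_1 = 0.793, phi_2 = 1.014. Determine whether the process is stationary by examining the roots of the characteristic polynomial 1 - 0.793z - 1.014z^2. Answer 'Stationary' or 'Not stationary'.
\text{Not stationary}

The AR(p) characteristic polynomial is P(z) = 1 - 0.793z - 1.014z^2.
Stationarity requires all roots to lie outside the unit circle, i.e. |z| > 1 for every root.
Set 1 + (-0.793) z + (-1.014) z^2 = 0, i.e. a z^2 + b z + c = 0 with a = -1.014, b = -0.793, c = 1.
Discriminant D = b^2 - 4ac = (-0.793)^2 - 4*(-1.014)*1 = 0.628849 - (-4.056) = 4.684849.
D >= 0, so the roots are real: z = (-b +/- sqrt(D)) / (2a) = (0.793 +/- 2.164451) / (-2.028).
  z_1 = (0.793 + 2.164451) / (-2.028) = -1.4583,   |z_1| = 1.4583.
  z_2 = (0.793 - 2.164451) / (-2.028) = 0.6763,   |z_2| = 0.6763.
Moduli of all roots: 1.4583, 0.6763.
All moduli strictly greater than 1? No.
Verdict: Not stationary.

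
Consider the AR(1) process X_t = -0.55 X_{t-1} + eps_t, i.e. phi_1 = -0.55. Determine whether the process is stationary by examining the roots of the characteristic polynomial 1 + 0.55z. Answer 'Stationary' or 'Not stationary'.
\text{Stationary}

The AR(p) characteristic polynomial is P(z) = 1 + 0.55z.
Stationarity requires all roots to lie outside the unit circle, i.e. |z| > 1 for every root.
This is linear in z: 1 + (0.55) z = 0  =>  z = -1/(0.55) = -1.818182,  |z| = 1.818182.
Moduli of all roots: 1.8182.
All moduli strictly greater than 1? Yes.
Verdict: Stationary.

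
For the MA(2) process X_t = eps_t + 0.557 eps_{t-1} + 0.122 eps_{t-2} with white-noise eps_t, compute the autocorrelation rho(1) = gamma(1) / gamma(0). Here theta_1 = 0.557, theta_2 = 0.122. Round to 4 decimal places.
\rho(1) = 0.4716

For an MA(q) process with theta_0 = 1, the autocovariance is
  gamma(k) = sigma^2 * sum_{i=0..q-k} theta_i * theta_{i+k},
and rho(k) = gamma(k) / gamma(0). Sigma^2 cancels.
  numerator   = (1)*(0.557) + (0.557)*(0.122) = 0.624954.
  denominator = (1)^2 + (0.557)^2 + (0.122)^2 = 1.325133.
  rho(1) = 0.624954 / 1.325133 = 0.4716.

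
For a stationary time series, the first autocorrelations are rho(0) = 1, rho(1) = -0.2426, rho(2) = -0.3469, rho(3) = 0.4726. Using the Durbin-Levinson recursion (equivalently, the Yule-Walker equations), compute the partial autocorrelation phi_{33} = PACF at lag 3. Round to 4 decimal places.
\phi_{33} = 0.3231

The PACF at lag k is phi_{kk}, the last component of the solution
to the Yule-Walker system G_k phi = r_k where
  (G_k)_{ij} = rho(|i - j|), (r_k)_i = rho(i), i,j = 1..k.
Equivalently, Durbin-Levinson gives phi_{kk} iteratively:
  phi_{11} = rho(1)
  phi_{kk} = [rho(k) - sum_{j=1..k-1} phi_{k-1,j} rho(k-j)]
            / [1 - sum_{j=1..k-1} phi_{k-1,j} rho(j)],
  phi_{k,j} = phi_{k-1,j} - phi_{kk} phi_{k-1,k-j},  j = 1..k-1.
Step k = 1:
  phi_11 = rho(1) = -0.2426.
Step k = 2:
  phi_22 = [rho(2) - phi_11 rho(1)] / [1 - phi_11 rho(1)] = [-0.3469 - (-0.2426)(-0.2426)] / [1 - (-0.2426)(-0.2426)]
         = -0.40575476 / 0.94114524 = -0.431129.
  Update: phi_21 = phi_11 - phi_22 phi_11 = -0.2426 - (-0.431129)(-0.2426) = -0.347192.
Step k = 3:
  phi_33 = [rho(3) - phi_21 rho(2) - phi_22 rho(1)] / [1 - phi_21 rho(1) - phi_22 rho(2)]
    numerator   = 0.4726 - (-0.347192)(-0.3469) - (-0.431129)(-0.2426) = 0.24756732
    denominator = 1 - (-0.347192)(-0.2426) - (-0.431129)(-0.3469) = 0.7662127
  phi_33 = 0.24756732 / 0.7662127 = 0.3231.
Therefore phi_{33} = 0.3231.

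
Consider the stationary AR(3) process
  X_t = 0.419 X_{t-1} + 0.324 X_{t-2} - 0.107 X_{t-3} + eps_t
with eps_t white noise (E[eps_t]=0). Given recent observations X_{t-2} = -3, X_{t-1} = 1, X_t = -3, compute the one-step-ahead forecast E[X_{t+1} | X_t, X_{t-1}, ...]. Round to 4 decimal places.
E[X_{t+1} \mid \mathcal F_t] = -0.6120

For an AR(p) model X_t = c + sum_i phi_i X_{t-i} + eps_t, the
one-step-ahead conditional mean is
  E[X_{t+1} | X_t, ...] = c + sum_i phi_i X_{t+1-i}.
Substitute known values:
  E[X_{t+1} | ...] = (0.419) * (-3) + (0.324) * (1) + (-0.107) * (-3)
                   = -0.6120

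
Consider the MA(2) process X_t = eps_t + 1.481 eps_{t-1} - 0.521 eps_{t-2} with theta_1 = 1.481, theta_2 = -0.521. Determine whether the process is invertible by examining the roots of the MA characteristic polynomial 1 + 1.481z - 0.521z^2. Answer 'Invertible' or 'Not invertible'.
\text{Not invertible}

The MA(q) characteristic polynomial is P(z) = 1 + 1.481z - 0.521z^2.
Invertibility requires all roots to lie outside the unit circle, i.e. |z| > 1 for every root.
Set 1 + (1.481) z + (-0.521) z^2 = 0, i.e. a z^2 + b z + c = 0 with a = -0.521, b = 1.481, c = 1.
Discriminant D = b^2 - 4ac = (1.481)^2 - 4*(-0.521)*1 = 2.193361 - (-2.084) = 4.277361.
D >= 0, so the roots are real: z = (-b +/- sqrt(D)) / (2a) = (-1.481 +/- 2.068178) / (-1.042).
  z_1 = (-1.481 + 2.068178) / (-1.042) = -0.5635,   |z_1| = 0.5635.
  z_2 = (-1.481 - 2.068178) / (-1.042) = 3.4061,   |z_2| = 3.4061.
Moduli of all roots: 0.5635, 3.4061.
All moduli strictly greater than 1? No.
Verdict: Not invertible.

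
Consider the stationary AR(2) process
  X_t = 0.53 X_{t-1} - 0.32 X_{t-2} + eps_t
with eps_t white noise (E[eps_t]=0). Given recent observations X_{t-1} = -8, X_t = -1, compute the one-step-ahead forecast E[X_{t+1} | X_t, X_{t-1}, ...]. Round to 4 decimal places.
E[X_{t+1} \mid \mathcal F_t] = 2.0300

For an AR(p) model X_t = c + sum_i phi_i X_{t-i} + eps_t, the
one-step-ahead conditional mean is
  E[X_{t+1} | X_t, ...] = c + sum_i phi_i X_{t+1-i}.
Substitute known values:
  E[X_{t+1} | ...] = (0.53) * (-1) + (-0.32) * (-8)
                   = 2.0300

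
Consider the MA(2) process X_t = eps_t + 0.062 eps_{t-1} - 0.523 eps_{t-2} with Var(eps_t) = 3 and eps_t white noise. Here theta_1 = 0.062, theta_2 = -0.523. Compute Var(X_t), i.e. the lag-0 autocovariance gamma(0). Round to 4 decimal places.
\gamma(0) = 3.8321

For an MA(q) process X_t = eps_t + sum_i theta_i eps_{t-i} with
Var(eps_t) = sigma^2, the variance is
  gamma(0) = sigma^2 * (1 + sum_i theta_i^2).
  sum_i theta_i^2 = (0.062)^2 + (-0.523)^2 = 0.003844 + 0.273529 = 0.277373.
  gamma(0) = 3 * (1 + 0.277373) = 3 * 1.277373 = 3.832119, which rounds to 3.8321.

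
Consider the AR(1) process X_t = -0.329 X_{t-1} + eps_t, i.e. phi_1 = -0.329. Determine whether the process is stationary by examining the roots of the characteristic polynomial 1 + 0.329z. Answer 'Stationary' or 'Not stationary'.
\text{Stationary}

The AR(p) characteristic polynomial is P(z) = 1 + 0.329z.
Stationarity requires all roots to lie outside the unit circle, i.e. |z| > 1 for every root.
This is linear in z: 1 + (0.329) z = 0  =>  z = -1/(0.329) = -3.039514,  |z| = 3.039514.
Moduli of all roots: 3.0395.
All moduli strictly greater than 1? Yes.
Verdict: Stationary.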